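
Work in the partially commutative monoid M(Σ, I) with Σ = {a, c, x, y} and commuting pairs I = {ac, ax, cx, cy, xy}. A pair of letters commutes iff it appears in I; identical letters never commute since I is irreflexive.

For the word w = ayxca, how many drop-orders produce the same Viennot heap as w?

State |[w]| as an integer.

20

drop 0:a onto floor
drop 1:y onto {0:a}
drop 2:x onto floor
drop 3:c onto floor
drop 4:a onto {1:y}
ground layer = {0:a, 2:x, 3:c}
drop-orders for the pieces not yet dropped (sum over which currently-grounded one goes next):
  1 to go: {2} 1  {3} 1  {4} 1
  2 to go: {1,4} 1  {2,3} 2  {2,4} 2  {3,4} 2
  3 to go: {0,1,4} 1  {1,2,4} 3  {1,3,4} 3  {2,3,4} 6
  if 0:a drops first: 12 orders
  if 2:x drops first: 4 orders
  if 3:c drops first: 4 orders
heap linearizations: 20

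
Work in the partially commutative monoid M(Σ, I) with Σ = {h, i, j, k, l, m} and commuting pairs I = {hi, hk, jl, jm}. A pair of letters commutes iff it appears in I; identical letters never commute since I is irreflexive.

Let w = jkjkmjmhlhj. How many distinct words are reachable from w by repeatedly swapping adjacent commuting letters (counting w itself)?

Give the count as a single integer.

3

#0=j has no predecessor
#1=k depends on [0:j]
#2=j depends on [1:k]
#3=k depends on [2:j]
#4=m depends on [3:k]
#5=j depends on [3:k]
#6=m depends on [4:m]
#7=h depends on [5:j, 6:m]
#8=l depends on [7:h]
#9=h depends on [8:l]
#10=j depends on [9:h]
sources: [0:j]
N(rest) = Σ N(rest − s) over sources s of rest; N(one piece) = 1:
  size 1 → [10]=1
  size 2 → [9,10]=1
  size 3 → [8,9,10]=1
  size 4 → [7,8,9,10]=1
  size 5 → [5,7,8,9,10]=1  [6,7,8,9,10]=1
  size 6 → [4,6,7,8,9,10]=1  [5,6,7,8,9,10]=2
  size 7 → [4,5,6,7,8,9,10]=3
  size 8 → [3,4,5,6,7,8,9,10]=3
  size 9 → [2,3,4,5,6,7,8,9,10]=3
  first=0(j) contributes 3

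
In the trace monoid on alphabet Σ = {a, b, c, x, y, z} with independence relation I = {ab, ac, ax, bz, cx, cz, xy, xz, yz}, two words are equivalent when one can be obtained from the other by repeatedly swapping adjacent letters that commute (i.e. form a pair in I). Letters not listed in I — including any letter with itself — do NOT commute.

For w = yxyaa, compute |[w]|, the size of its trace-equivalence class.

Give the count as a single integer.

piece 0:y — minimal
piece 1:x — minimal
piece 2:y rests on {0:y}
piece 3:a rests on {2:y}
piece 4:a rests on {3:a}
minimal pieces: {0:y, 1:x}
ways to finish when only these pieces remain (= sum over removing one remaining piece with nothing left below it):
  1 left: {1}→1  {4}→1
  2 left: {1,4}→2  {3,4}→1
  3 left: {1,3,4}→3  {2,3,4}→1
  placing 0:y first → 4 extensions
  placing 1:x first → 1 extensions
total linear extensions = 5

5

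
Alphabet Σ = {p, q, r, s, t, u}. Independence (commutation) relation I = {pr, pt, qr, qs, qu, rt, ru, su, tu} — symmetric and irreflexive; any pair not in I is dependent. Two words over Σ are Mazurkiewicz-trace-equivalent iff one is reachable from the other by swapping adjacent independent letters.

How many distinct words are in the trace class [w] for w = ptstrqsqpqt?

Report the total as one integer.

piece 0:p — minimal
piece 1:t — minimal
piece 2:s rests on {0:p, 1:t}
piece 3:t rests on {2:s}
piece 4:r rests on {2:s}
piece 5:q rests on {3:t}
piece 6:s rests on {3:t, 4:r}
piece 7:q rests on {5:q}
piece 8:p rests on {6:s, 7:q}
piece 9:q rests on {8:p}
piece 10:t rests on {9:q}
minimal pieces: {0:p, 1:t}
ways to finish when only these pieces remain (= sum over removing one remaining piece with nothing left below it):
  1 left: {10}→1
  2 left: {9,10}→1
  3 left: {8,9,10}→1
  4 left: {6,8,9,10}→1  {7,8,9,10}→1
  5 left: {4,6,8,9,10}→1  {5,7,8,9,10}→1  {6,7,8,9,10}→2
  6 left: {4,6,7,8,9,10}→3  {5,6,7,8,9,10}→3
  7 left: {3,5,6,7,8,9,10}→3  {4,5,6,7,8,9,10}→6
  8 left: {3,4,5,6,7,8,9,10}→9
  9 left: {2,3,4,5,6,7,8,9,10}→9
  placing 0:p first → 9 extensions
  placing 1:t first → 9 extensions
total linear extensions = 18

18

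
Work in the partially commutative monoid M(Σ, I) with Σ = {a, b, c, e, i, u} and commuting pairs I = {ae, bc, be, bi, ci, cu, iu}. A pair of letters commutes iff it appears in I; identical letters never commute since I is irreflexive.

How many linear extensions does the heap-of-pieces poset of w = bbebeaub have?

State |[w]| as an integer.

15

#0=b has no predecessor
#1=b depends on [0:b]
#2=e has no predecessor
#3=b depends on [1:b]
#4=e depends on [2:e]
#5=a depends on [3:b]
#6=u depends on [4:e, 5:a]
#7=b depends on [6:u]
sources: [0:b, 2:e]
N(rest) = Σ N(rest − s) over sources s of rest; N(one piece) = 1:
  size 1 → [7]=1
  size 2 → [6,7]=1
  size 3 → [4,6,7]=1  [5,6,7]=1
  size 4 → [2,4,6,7]=1  [3,5,6,7]=1  [4,5,6,7]=2
  size 5 → [1,3,5,6,7]=1  [2,4,5,6,7]=3  [3,4,5,6,7]=3
  size 6 → [0,1,3,5,6,7]=1  [1,3,4,5,6,7]=4  [2,3,4,5,6,7]=6
  first=0(b) contributes 10
  first=2(e) contributes 5
|[w]| = 15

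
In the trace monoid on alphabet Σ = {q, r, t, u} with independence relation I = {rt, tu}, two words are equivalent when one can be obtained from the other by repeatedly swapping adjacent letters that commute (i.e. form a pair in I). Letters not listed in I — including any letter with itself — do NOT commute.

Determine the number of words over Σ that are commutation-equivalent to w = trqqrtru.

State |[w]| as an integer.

8

drop 0:t onto floor
drop 1:r onto floor
drop 2:q onto {0:t, 1:r}
drop 3:q onto {2:q}
drop 4:r onto {3:q}
drop 5:t onto {3:q}
drop 6:r onto {4:r}
drop 7:u onto {6:r}
ground layer = {0:t, 1:r}
drop-orders for the pieces not yet dropped (sum over which currently-grounded one goes next):
  1 to go: {5} 1  {7} 1
  2 to go: {5,7} 2  {6,7} 1
  3 to go: {4,6,7} 1  {5,6,7} 3
  4 to go: {4,5,6,7} 4
  5 to go: {3,4,5,6,7} 4
  6 to go: {2,3,4,5,6,7} 4
  if 0:t drops first: 4 orders
  if 1:r drops first: 4 orders
heap linearizations: 8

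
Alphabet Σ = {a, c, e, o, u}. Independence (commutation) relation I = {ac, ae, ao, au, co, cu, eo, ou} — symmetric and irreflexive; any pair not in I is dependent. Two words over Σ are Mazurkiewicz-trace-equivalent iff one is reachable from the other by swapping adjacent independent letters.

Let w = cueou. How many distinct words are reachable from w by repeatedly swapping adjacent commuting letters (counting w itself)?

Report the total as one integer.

10

drop 0:c onto floor
drop 1:u onto floor
drop 2:e onto {0:c, 1:u}
drop 3:o onto floor
drop 4:u onto {2:e}
ground layer = {0:c, 1:u, 3:o}
drop-orders for the pieces not yet dropped (sum over which currently-grounded one goes next):
  1 to go: {3} 1  {4} 1
  2 to go: {2,4} 1  {3,4} 2
  3 to go: {0,2,4} 1  {1,2,4} 1  {2,3,4} 3
  if 0:c drops first: 4 orders
  if 1:u drops first: 4 orders
  if 3:o drops first: 2 orders
heap linearizations: 10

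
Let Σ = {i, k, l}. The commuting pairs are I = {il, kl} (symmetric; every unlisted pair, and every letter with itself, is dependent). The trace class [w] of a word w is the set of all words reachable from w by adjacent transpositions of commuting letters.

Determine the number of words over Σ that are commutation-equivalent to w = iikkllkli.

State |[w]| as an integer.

0(i) covers ∅
1(i) covers 0:i
2(k) covers 1:i
3(k) covers 2:k
4(l) covers ∅
5(l) covers 4:l
6(k) covers 3:k
7(l) covers 5:l
8(i) covers 6:k
floor of heap: 0:i, 4:l
completions by unplaced set U, small U first (add the entries for U minus each lowest piece of U):
  |U|=1: {7}:1  {8}:1
  |U|=2: {5,7}:1  {6,8}:1  {7,8}:2
  |U|=3: {3,6,8}:1  {4,5,7}:1  {5,7,8}:3  {6,7,8}:3
  |U|=4: {2,3,6,8}:1  {3,6,7,8}:4  {4,5,7,8}:4  {5,6,7,8}:6
  |U|=5: {1,2,3,6,8}:1  {2,3,6,7,8}:5  {3,5,6,7,8}:10  {4,5,6,7,8}:10
  |U|=6: {0,1,2,3,6,8}:1  {1,2,3,6,7,8}:6  {2,3,5,6,7,8}:15  {3,4,5,6,7,8}:20
  |U|=7: {0,1,2,3,6,7,8}:7  {1,2,3,5,6,7,8}:21  {2,3,4,5,6,7,8}:35
  start at 0(i): 56
  start at 4(l): 28
sum over floor = 84

84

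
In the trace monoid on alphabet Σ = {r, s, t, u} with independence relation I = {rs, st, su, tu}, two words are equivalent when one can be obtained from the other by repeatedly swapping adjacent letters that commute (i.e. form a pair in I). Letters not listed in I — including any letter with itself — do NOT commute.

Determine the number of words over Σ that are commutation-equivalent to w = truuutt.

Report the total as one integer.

10

piece 0:t — minimal
piece 1:r rests on {0:t}
piece 2:u rests on {1:r}
piece 3:u rests on {2:u}
piece 4:u rests on {3:u}
piece 5:t rests on {1:r}
piece 6:t rests on {5:t}
minimal pieces: {0:t}
ways to finish when only these pieces remain (= sum over removing one remaining piece with nothing left below it):
  1 left: {4}→1  {6}→1
  2 left: {3,4}→1  {4,6}→2  {5,6}→1
  3 left: {2,3,4}→1  {3,4,6}→3  {4,5,6}→3
  4 left: {2,3,4,6}→4  {3,4,5,6}→6
  5 left: {2,3,4,5,6}→10
  placing 0:t first → 10 extensions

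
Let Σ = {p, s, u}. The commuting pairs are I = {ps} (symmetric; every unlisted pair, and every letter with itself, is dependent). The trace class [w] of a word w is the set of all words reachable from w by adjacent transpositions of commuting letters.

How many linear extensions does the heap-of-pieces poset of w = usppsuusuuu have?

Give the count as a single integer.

#0=u has no predecessor
#1=s depends on [0:u]
#2=p depends on [0:u]
#3=p depends on [2:p]
#4=s depends on [1:s]
#5=u depends on [3:p, 4:s]
#6=u depends on [5:u]
#7=s depends on [6:u]
#8=u depends on [7:s]
#9=u depends on [8:u]
#10=u depends on [9:u]
sources: [0:u]
N(rest) = Σ N(rest − s) over sources s of rest; N(one piece) = 1:
  size 1 → [10]=1
  size 2 → [9,10]=1
  size 3 → [8,9,10]=1
  size 4 → [7,8,9,10]=1
  size 5 → [6,7,8,9,10]=1
  size 6 → [5,6,7,8,9,10]=1
  size 7 → [3,5,6,7,8,9,10]=1  [4,5,6,7,8,9,10]=1
  size 8 → [1,4,5,6,7,8,9,10]=1  [2,3,5,6,7,8,9,10]=1  [3,4,5,6,7,8,9,10]=2
  size 9 → [1,3,4,5,6,7,8,9,10]=3  [2,3,4,5,6,7,8,9,10]=3
  first=0(u) contributes 6

6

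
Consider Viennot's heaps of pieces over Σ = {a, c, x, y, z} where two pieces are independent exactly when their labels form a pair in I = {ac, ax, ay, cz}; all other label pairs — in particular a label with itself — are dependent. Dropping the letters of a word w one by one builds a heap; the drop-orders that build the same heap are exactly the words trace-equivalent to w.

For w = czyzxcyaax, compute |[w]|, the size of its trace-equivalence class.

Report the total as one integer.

0(c) covers ∅
1(z) covers ∅
2(y) covers 0:c, 1:z
3(z) covers 2:y
4(x) covers 3:z
5(c) covers 4:x
6(y) covers 5:c
7(a) covers 3:z
8(a) covers 7:a
9(x) covers 6:y
floor of heap: 0:c, 1:z
completions by unplaced set U, small U first (add the entries for U minus each lowest piece of U):
  |U|=1: {8}:1  {9}:1
  |U|=2: {6,9}:1  {7,8}:1  {8,9}:2
  |U|=3: {5,6,9}:1  {6,8,9}:3  {7,8,9}:3
  |U|=4: {4,5,6,9}:1  {5,6,8,9}:4  {6,7,8,9}:6
  |U|=5: {4,5,6,8,9}:5  {5,6,7,8,9}:10
  |U|=6: {4,5,6,7,8,9}:15
  |U|=7: {3,4,5,6,7,8,9}:15
  |U|=8: {2,3,4,5,6,7,8,9}:15
  start at 0(c): 15
  start at 1(z): 15
sum over floor = 30

30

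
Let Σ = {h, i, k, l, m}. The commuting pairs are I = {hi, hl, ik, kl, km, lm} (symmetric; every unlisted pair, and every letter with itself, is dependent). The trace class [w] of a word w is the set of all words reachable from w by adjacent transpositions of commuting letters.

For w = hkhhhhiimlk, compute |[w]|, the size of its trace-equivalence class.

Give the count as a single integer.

0(h) covers ∅
1(k) covers 0:h
2(h) covers 1:k
3(h) covers 2:h
4(h) covers 3:h
5(h) covers 4:h
6(i) covers ∅
7(i) covers 6:i
8(m) covers 5:h, 7:i
9(l) covers 7:i
10(k) covers 5:h
floor of heap: 0:h, 6:i
completions by unplaced set U, small U first (add the entries for U minus each lowest piece of U):
  |U|=1: {8}:1  {9}:1  {10}:1
  |U|=2: {8,9}:2  {8,10}:2  {9,10}:2
  |U|=3: {5,8,10}:2  {7,8,9}:2  {8,9,10}:6
  |U|=4: {4,5,8,10}:2  {5,8,9,10}:8  {6,7,8,9}:2  {7,8,9,10}:8
  |U|=5: {3,4,5,8,10}:2  {4,5,8,9,10}:10  {5,7,8,9,10}:16  {6,7,8,9,10}:10
  |U|=6: {2,3,4,5,8,10}:2  {3,4,5,8,9,10}:12  {4,5,7,8,9,10}:26  {5,6,7,8,9,10}:26
  |U|=7: {1,2,3,4,5,8,10}:2  {2,3,4,5,8,9,10}:14  {3,4,5,7,8,9,10}:38  {4,5,6,7,8,9,10}:52
  |U|=8: {0,1,2,3,4,5,8,10}:2  {1,2,3,4,5,8,9,10}:16  {2,3,4,5,7,8,9,10}:52  {3,4,5,6,7,8,9,10}:90
  |U|=9: {0,1,2,3,4,5,8,9,10}:18  {1,2,3,4,5,7,8,9,10}:68  {2,3,4,5,6,7,8,9,10}:142
  start at 0(h): 210
  start at 6(i): 86
sum over floor = 296

296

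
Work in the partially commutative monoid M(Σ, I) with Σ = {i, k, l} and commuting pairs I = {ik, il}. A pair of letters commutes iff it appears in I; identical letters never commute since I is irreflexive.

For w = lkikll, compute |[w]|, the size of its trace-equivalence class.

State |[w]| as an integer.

6

drop 0:l onto floor
drop 1:k onto {0:l}
drop 2:i onto floor
drop 3:k onto {1:k}
drop 4:l onto {3:k}
drop 5:l onto {4:l}
ground layer = {0:l, 2:i}
drop-orders for the pieces not yet dropped (sum over which currently-grounded one goes next):
  1 to go: {2} 1  {5} 1
  2 to go: {2,5} 2  {4,5} 1
  3 to go: {2,4,5} 3  {3,4,5} 1
  4 to go: {1,3,4,5} 1  {2,3,4,5} 4
  if 0:l drops first: 5 orders
  if 2:i drops first: 1 orders
heap linearizations: 6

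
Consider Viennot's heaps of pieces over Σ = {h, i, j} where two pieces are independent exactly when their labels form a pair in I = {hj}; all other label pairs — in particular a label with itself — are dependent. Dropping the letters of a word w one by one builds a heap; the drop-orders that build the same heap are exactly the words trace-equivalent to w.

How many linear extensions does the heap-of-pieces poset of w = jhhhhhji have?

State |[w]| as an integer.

21

0(j) covers ∅
1(h) covers ∅
2(h) covers 1:h
3(h) covers 2:h
4(h) covers 3:h
5(h) covers 4:h
6(j) covers 0:j
7(i) covers 5:h, 6:j
floor of heap: 0:j, 1:h
completions by unplaced set U, small U first (add the entries for U minus each lowest piece of U):
  |U|=1: {7}:1
  |U|=2: {5,7}:1  {6,7}:1
  |U|=3: {0,6,7}:1  {4,5,7}:1  {5,6,7}:2
  |U|=4: {0,5,6,7}:3  {3,4,5,7}:1  {4,5,6,7}:3
  |U|=5: {0,4,5,6,7}:6  {2,3,4,5,7}:1  {3,4,5,6,7}:4
  |U|=6: {0,3,4,5,6,7}:10  {1,2,3,4,5,7}:1  {2,3,4,5,6,7}:5
  start at 0(j): 6
  start at 1(h): 15
sum over floor = 21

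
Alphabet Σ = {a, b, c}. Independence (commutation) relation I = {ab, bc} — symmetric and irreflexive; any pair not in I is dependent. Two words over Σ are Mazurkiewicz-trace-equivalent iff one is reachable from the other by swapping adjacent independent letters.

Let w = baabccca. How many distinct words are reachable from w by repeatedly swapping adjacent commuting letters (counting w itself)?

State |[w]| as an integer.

0(b) covers ∅
1(a) covers ∅
2(a) covers 1:a
3(b) covers 0:b
4(c) covers 2:a
5(c) covers 4:c
6(c) covers 5:c
7(a) covers 6:c
floor of heap: 0:b, 1:a
completions by unplaced set U, small U first (add the entries for U minus each lowest piece of U):
  |U|=1: {3}:1  {7}:1
  |U|=2: {0,3}:1  {3,7}:2  {6,7}:1
  |U|=3: {0,3,7}:3  {3,6,7}:3  {5,6,7}:1
  |U|=4: {0,3,6,7}:6  {3,5,6,7}:4  {4,5,6,7}:1
  |U|=5: {0,3,5,6,7}:10  {2,4,5,6,7}:1  {3,4,5,6,7}:5
  |U|=6: {0,3,4,5,6,7}:15  {1,2,4,5,6,7}:1  {2,3,4,5,6,7}:6
  start at 0(b): 7
  start at 1(a): 21
sum over floor = 28

28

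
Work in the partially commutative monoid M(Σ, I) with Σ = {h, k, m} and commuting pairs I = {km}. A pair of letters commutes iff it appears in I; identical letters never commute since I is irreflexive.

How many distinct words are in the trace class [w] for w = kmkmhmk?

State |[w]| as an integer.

0(k) covers ∅
1(m) covers ∅
2(k) covers 0:k
3(m) covers 1:m
4(h) covers 2:k, 3:m
5(m) covers 4:h
6(k) covers 4:h
floor of heap: 0:k, 1:m
completions by unplaced set U, small U first (add the entries for U minus each lowest piece of U):
  |U|=1: {5}:1  {6}:1
  |U|=2: {5,6}:2
  |U|=3: {4,5,6}:2
  |U|=4: {2,4,5,6}:2  {3,4,5,6}:2
  |U|=5: {0,2,4,5,6}:2  {1,3,4,5,6}:2  {2,3,4,5,6}:4
  start at 0(k): 6
  start at 1(m): 6
sum over floor = 12

12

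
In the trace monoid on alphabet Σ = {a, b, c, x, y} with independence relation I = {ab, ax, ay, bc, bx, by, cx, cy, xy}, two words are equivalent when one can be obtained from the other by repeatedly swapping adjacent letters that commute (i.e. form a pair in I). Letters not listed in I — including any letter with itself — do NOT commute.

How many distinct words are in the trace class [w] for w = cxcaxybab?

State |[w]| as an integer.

piece 0:c — minimal
piece 1:x — minimal
piece 2:c rests on {0:c}
piece 3:a rests on {2:c}
piece 4:x rests on {1:x}
piece 5:y — minimal
piece 6:b — minimal
piece 7:a rests on {3:a}
piece 8:b rests on {6:b}
minimal pieces: {0:c, 1:x, 5:y, 6:b}
ways to finish when only these pieces remain (= sum over removing one remaining piece with nothing left below it):
  1 left: {4}→1  {5}→1  {7}→1  {8}→1
  2 left: {1,4}→1  {3,7}→1  {4,5}→2  {4,7}→2  {4,8}→2  {5,7}→2  {5,8}→2  {6,8}→1  {7,8}→2
  3 left: {1,4,5}→3  {1,4,7}→3  {1,4,8}→3  {2,3,7}→1  {3,4,7}→3  {3,5,7}→3  {3,7,8}→3  {4,5,7}→6  {4,5,8}→6  {4,6,8}→3  {4,7,8}→6  {5,6,8}→3  {5,7,8}→6  {6,7,8}→3
  4 left: {0,2,3,7}→1  {1,3,4,7}→6  {1,4,5,7}→12  {1,4,5,8}→12  {1,4,6,8}→6  {1,4,7,8}→12  {2,3,4,7}→4  {2,3,5,7}→4  {2,3,7,8}→4  {3,4,5,7}→12  {3,4,7,8}→12  {3,5,7,8}→12  {3,6,7,8}→6  {4,5,6,8}→12  {4,5,7,8}→24  {4,6,7,8}→12  {5,6,7,8}→12
  5 left: {0,2,3,4,7}→5  {0,2,3,5,7}→5  {0,2,3,7,8}→5  {1,2,3,4,7}→10  {1,3,4,5,7}→30  {1,3,4,7,8}→30  {1,4,5,6,8}→30  {1,4,5,7,8}→60  {1,4,6,7,8}→30  {2,3,4,5,7}→20  {2,3,4,7,8}→20  {2,3,5,7,8}→20  {2,3,6,7,8}→10  {3,4,5,7,8}→60  {3,4,6,7,8}→30  {3,5,6,7,8}→30  {4,5,6,7,8}→60
  6 left: {0,1,2,3,4,7}→15  {0,2,3,4,5,7}→30  {0,2,3,4,7,8}→30  {0,2,3,5,7,8}→30  {0,2,3,6,7,8}→15  {1,2,3,4,5,7}→60  {1,2,3,4,7,8}→60  {1,3,4,5,7,8}→180  {1,3,4,6,7,8}→90  {1,4,5,6,7,8}→180  {2,3,4,5,7,8}→120  {2,3,4,6,7,8}→60  {2,3,5,6,7,8}→60  {3,4,5,6,7,8}→180
  7 left: {0,1,2,3,4,5,7}→105  {0,1,2,3,4,7,8}→105  {0,2,3,4,5,7,8}→210  {0,2,3,4,6,7,8}→105  {0,2,3,5,6,7,8}→105  {1,2,3,4,5,7,8}→420  {1,2,3,4,6,7,8}→210  {1,3,4,5,6,7,8}→630  {2,3,4,5,6,7,8}→420
  placing 0:c first → 1680 extensions
  placing 1:x first → 840 extensions
  placing 5:y first → 420 extensions
  placing 6:b first → 840 extensions
total linear extensions = 3780

3780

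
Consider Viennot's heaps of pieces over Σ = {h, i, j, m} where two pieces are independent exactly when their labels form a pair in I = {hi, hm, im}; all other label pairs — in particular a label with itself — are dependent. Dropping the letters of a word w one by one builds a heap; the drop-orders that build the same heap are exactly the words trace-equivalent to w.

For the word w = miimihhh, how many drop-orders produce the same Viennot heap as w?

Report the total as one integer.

0(m) covers ∅
1(i) covers ∅
2(i) covers 1:i
3(m) covers 0:m
4(i) covers 2:i
5(h) covers ∅
6(h) covers 5:h
7(h) covers 6:h
floor of heap: 0:m, 1:i, 5:h
completions by unplaced set U, small U first (add the entries for U minus each lowest piece of U):
  |U|=1: {3}:1  {4}:1  {7}:1
  |U|=2: {0,3}:1  {2,4}:1  {3,4}:2  {3,7}:2  {4,7}:2  {6,7}:1
  |U|=3: {0,3,4}:3  {0,3,7}:3  {1,2,4}:1  {2,3,4}:3  {2,4,7}:3  {3,4,7}:6  {3,6,7}:3  {4,6,7}:3  {5,6,7}:1
  |U|=4: {0,2,3,4}:6  {0,3,4,7}:12  {0,3,6,7}:6  {1,2,3,4}:4  {1,2,4,7}:4  {2,3,4,7}:12  {2,4,6,7}:6  {3,4,6,7}:12  {3,5,6,7}:4  {4,5,6,7}:4
  |U|=5: {0,1,2,3,4}:10  {0,2,3,4,7}:30  {0,3,4,6,7}:30  {0,3,5,6,7}:10  {1,2,3,4,7}:20  {1,2,4,6,7}:10  {2,3,4,6,7}:30  {2,4,5,6,7}:10  {3,4,5,6,7}:20
  |U|=6: {0,1,2,3,4,7}:60  {0,2,3,4,6,7}:90  {0,3,4,5,6,7}:60  {1,2,3,4,6,7}:60  {1,2,4,5,6,7}:20  {2,3,4,5,6,7}:60
  start at 0(m): 140
  start at 1(i): 210
  start at 5(h): 210
sum over floor = 560

560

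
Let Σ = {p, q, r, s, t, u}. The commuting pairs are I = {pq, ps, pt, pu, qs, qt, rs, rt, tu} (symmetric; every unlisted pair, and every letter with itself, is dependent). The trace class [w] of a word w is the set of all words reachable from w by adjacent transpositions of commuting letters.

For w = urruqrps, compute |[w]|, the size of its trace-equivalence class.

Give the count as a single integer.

4

drop 0:u onto floor
drop 1:r onto {0:u}
drop 2:r onto {1:r}
drop 3:u onto {2:r}
drop 4:q onto {3:u}
drop 5:r onto {4:q}
drop 6:p onto {5:r}
drop 7:s onto {3:u}
ground layer = {0:u}
drop-orders for the pieces not yet dropped (sum over which currently-grounded one goes next):
  1 to go: {6} 1  {7} 1
  2 to go: {5,6} 1  {6,7} 2
  3 to go: {4,5,6} 1  {5,6,7} 3
  4 to go: {4,5,6,7} 4
  5 to go: {3,4,5,6,7} 4
  6 to go: {2,3,4,5,6,7} 4
  if 0:u drops first: 4 orders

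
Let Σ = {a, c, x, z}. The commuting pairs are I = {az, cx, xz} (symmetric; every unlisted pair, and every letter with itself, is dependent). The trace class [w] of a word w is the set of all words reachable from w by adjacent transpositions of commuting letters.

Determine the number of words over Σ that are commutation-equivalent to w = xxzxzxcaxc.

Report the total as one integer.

70

drop 0:x onto floor
drop 1:x onto {0:x}
drop 2:z onto floor
drop 3:x onto {1:x}
drop 4:z onto {2:z}
drop 5:x onto {3:x}
drop 6:c onto {4:z}
drop 7:a onto {5:x, 6:c}
drop 8:x onto {7:a}
drop 9:c onto {7:a}
ground layer = {0:x, 2:z}
drop-orders for the pieces not yet dropped (sum over which currently-grounded one goes next):
  1 to go: {8} 1  {9} 1
  2 to go: {8,9} 2
  3 to go: {7,8,9} 2
  4 to go: {5,7,8,9} 2  {6,7,8,9} 2
  5 to go: {3,5,7,8,9} 2  {4,6,7,8,9} 2  {5,6,7,8,9} 4
  6 to go: {1,3,5,7,8,9} 2  {2,4,6,7,8,9} 2  {3,5,6,7,8,9} 6  {4,5,6,7,8,9} 6
  7 to go: {0,1,3,5,7,8,9} 2  {1,3,5,6,7,8,9} 8  {2,4,5,6,7,8,9} 8  {3,4,5,6,7,8,9} 12
  8 to go: {0,1,3,5,6,7,8,9} 10  {1,3,4,5,6,7,8,9} 20  {2,3,4,5,6,7,8,9} 20
  if 0:x drops first: 40 orders
  if 2:z drops first: 30 orders
heap linearizations: 70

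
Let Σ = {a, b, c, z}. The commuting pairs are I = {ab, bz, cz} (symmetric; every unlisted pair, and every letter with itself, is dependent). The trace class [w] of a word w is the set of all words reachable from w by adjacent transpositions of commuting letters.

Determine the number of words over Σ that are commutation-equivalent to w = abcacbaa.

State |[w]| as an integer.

6

drop 0:a onto floor
drop 1:b onto floor
drop 2:c onto {0:a, 1:b}
drop 3:a onto {2:c}
drop 4:c onto {3:a}
drop 5:b onto {4:c}
drop 6:a onto {4:c}
drop 7:a onto {6:a}
ground layer = {0:a, 1:b}
drop-orders for the pieces not yet dropped (sum over which currently-grounded one goes next):
  1 to go: {5} 1  {7} 1
  2 to go: {5,7} 2  {6,7} 1
  3 to go: {5,6,7} 3
  4 to go: {4,5,6,7} 3
  5 to go: {3,4,5,6,7} 3
  6 to go: {2,3,4,5,6,7} 3
  if 0:a drops first: 3 orders
  if 1:b drops first: 3 orders
heap linearizations: 6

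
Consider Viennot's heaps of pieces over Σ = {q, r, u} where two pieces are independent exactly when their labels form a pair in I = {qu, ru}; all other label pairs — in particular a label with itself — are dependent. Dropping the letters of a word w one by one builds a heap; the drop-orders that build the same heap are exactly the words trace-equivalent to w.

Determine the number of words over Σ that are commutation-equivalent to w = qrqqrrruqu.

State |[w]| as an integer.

piece 0:q — minimal
piece 1:r rests on {0:q}
piece 2:q rests on {1:r}
piece 3:q rests on {2:q}
piece 4:r rests on {3:q}
piece 5:r rests on {4:r}
piece 6:r rests on {5:r}
piece 7:u — minimal
piece 8:q rests on {6:r}
piece 9:u rests on {7:u}
minimal pieces: {0:q, 7:u}
ways to finish when only these pieces remain (= sum over removing one remaining piece with nothing left below it):
  1 left: {8}→1  {9}→1
  2 left: {6,8}→1  {7,9}→1  {8,9}→2
  3 left: {5,6,8}→1  {6,8,9}→3  {7,8,9}→3
  4 left: {4,5,6,8}→1  {5,6,8,9}→4  {6,7,8,9}→6
  5 left: {3,4,5,6,8}→1  {4,5,6,8,9}→5  {5,6,7,8,9}→10
  6 left: {2,3,4,5,6,8}→1  {3,4,5,6,8,9}→6  {4,5,6,7,8,9}→15
  7 left: {1,2,3,4,5,6,8}→1  {2,3,4,5,6,8,9}→7  {3,4,5,6,7,8,9}→21
  8 left: {0,1,2,3,4,5,6,8}→1  {1,2,3,4,5,6,8,9}→8  {2,3,4,5,6,7,8,9}→28
  placing 0:q first → 36 extensions
  placing 7:u first → 9 extensions
total linear extensions = 45

45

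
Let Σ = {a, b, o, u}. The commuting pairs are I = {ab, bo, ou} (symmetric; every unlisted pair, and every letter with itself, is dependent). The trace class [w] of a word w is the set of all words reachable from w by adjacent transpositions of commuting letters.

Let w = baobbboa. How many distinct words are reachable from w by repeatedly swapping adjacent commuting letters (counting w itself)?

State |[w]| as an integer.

drop 0:b onto floor
drop 1:a onto floor
drop 2:o onto {1:a}
drop 3:b onto {0:b}
drop 4:b onto {3:b}
drop 5:b onto {4:b}
drop 6:o onto {2:o}
drop 7:a onto {6:o}
ground layer = {0:b, 1:a}
drop-orders for the pieces not yet dropped (sum over which currently-grounded one goes next):
  1 to go: {5} 1  {7} 1
  2 to go: {4,5} 1  {5,7} 2  {6,7} 1
  3 to go: {2,6,7} 1  {3,4,5} 1  {4,5,7} 3  {5,6,7} 3
  4 to go: {0,3,4,5} 1  {1,2,6,7} 1  {2,5,6,7} 4  {3,4,5,7} 4  {4,5,6,7} 6
  5 to go: {0,3,4,5,7} 5  {1,2,5,6,7} 5  {2,4,5,6,7} 10  {3,4,5,6,7} 10
  6 to go: {0,3,4,5,6,7} 15  {1,2,4,5,6,7} 15  {2,3,4,5,6,7} 20
  if 0:b drops first: 35 orders
  if 1:a drops first: 35 orders
heap linearizations: 70

70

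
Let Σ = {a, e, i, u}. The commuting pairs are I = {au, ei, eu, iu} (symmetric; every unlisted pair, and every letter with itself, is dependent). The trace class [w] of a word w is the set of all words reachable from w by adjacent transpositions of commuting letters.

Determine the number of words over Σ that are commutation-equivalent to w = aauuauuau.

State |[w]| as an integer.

126

piece 0:a — minimal
piece 1:a rests on {0:a}
piece 2:u — minimal
piece 3:u rests on {2:u}
piece 4:a rests on {1:a}
piece 5:u rests on {3:u}
piece 6:u rests on {5:u}
piece 7:a rests on {4:a}
piece 8:u rests on {6:u}
minimal pieces: {0:a, 2:u}
ways to finish when only these pieces remain (= sum over removing one remaining piece with nothing left below it):
  1 left: {7}→1  {8}→1
  2 left: {4,7}→1  {6,8}→1  {7,8}→2
  3 left: {1,4,7}→1  {4,7,8}→3  {5,6,8}→1  {6,7,8}→3
  4 left: {0,1,4,7}→1  {1,4,7,8}→4  {3,5,6,8}→1  {4,6,7,8}→6  {5,6,7,8}→4
  5 left: {0,1,4,7,8}→5  {1,4,6,7,8}→10  {2,3,5,6,8}→1  {3,5,6,7,8}→5  {4,5,6,7,8}→10
  6 left: {0,1,4,6,7,8}→15  {1,4,5,6,7,8}→20  {2,3,5,6,7,8}→6  {3,4,5,6,7,8}→15
  7 left: {0,1,4,5,6,7,8}→35  {1,3,4,5,6,7,8}→35  {2,3,4,5,6,7,8}→21
  placing 0:a first → 56 extensions
  placing 2:u first → 70 extensions
total linear extensions = 126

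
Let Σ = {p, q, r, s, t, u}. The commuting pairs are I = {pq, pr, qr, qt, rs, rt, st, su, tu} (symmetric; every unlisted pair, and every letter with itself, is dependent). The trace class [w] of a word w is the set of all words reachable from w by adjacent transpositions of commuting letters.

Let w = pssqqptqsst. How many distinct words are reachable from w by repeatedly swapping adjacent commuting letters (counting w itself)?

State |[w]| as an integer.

52

0(p) covers ∅
1(s) covers 0:p
2(s) covers 1:s
3(q) covers 2:s
4(q) covers 3:q
5(p) covers 2:s
6(t) covers 5:p
7(q) covers 4:q
8(s) covers 5:p, 7:q
9(s) covers 8:s
10(t) covers 6:t
floor of heap: 0:p
completions by unplaced set U, small U first (add the entries for U minus each lowest piece of U):
  |U|=1: {9}:1  {10}:1
  |U|=2: {6,10}:1  {8,9}:1  {9,10}:2
  |U|=3: {6,9,10}:3  {7,8,9}:1  {8,9,10}:3
  |U|=4: {4,7,8,9}:1  {6,8,9,10}:6  {7,8,9,10}:4
  |U|=5: {3,4,7,8,9}:1  {4,7,8,9,10}:5  {5,6,8,9,10}:6  {6,7,8,9,10}:10
  |U|=6: {3,4,7,8,9,10}:6  {4,6,7,8,9,10}:15  {5,6,7,8,9,10}:16
  |U|=7: {3,4,6,7,8,9,10}:21  {4,5,6,7,8,9,10}:31
  |U|=8: {3,4,5,6,7,8,9,10}:52
  |U|=9: {2,3,4,5,6,7,8,9,10}:52
  start at 0(p): 52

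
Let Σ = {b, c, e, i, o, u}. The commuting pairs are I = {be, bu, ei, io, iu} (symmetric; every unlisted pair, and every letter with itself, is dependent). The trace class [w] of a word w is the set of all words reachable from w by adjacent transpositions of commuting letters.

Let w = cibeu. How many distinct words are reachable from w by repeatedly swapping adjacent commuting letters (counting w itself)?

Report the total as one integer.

#0=c has no predecessor
#1=i depends on [0:c]
#2=b depends on [1:i]
#3=e depends on [0:c]
#4=u depends on [3:e]
sources: [0:c]
N(rest) = Σ N(rest − s) over sources s of rest; N(one piece) = 1:
  size 1 → [2]=1  [4]=1
  size 2 → [1,2]=1  [2,4]=2  [3,4]=1
  size 3 → [1,2,4]=3  [2,3,4]=3
  first=0(c) contributes 6

6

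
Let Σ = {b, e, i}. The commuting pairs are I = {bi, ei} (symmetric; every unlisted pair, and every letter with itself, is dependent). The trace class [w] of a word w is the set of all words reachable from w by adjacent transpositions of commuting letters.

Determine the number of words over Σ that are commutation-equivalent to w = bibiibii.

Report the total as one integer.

drop 0:b onto floor
drop 1:i onto floor
drop 2:b onto {0:b}
drop 3:i onto {1:i}
drop 4:i onto {3:i}
drop 5:b onto {2:b}
drop 6:i onto {4:i}
drop 7:i onto {6:i}
ground layer = {0:b, 1:i}
drop-orders for the pieces not yet dropped (sum over which currently-grounded one goes next):
  1 to go: {5} 1  {7} 1
  2 to go: {2,5} 1  {5,7} 2  {6,7} 1
  3 to go: {0,2,5} 1  {2,5,7} 3  {4,6,7} 1  {5,6,7} 3
  4 to go: {0,2,5,7} 4  {2,5,6,7} 6  {3,4,6,7} 1  {4,5,6,7} 4
  5 to go: {0,2,5,6,7} 10  {1,3,4,6,7} 1  {2,4,5,6,7} 10  {3,4,5,6,7} 5
  6 to go: {0,2,4,5,6,7} 20  {1,3,4,5,6,7} 6  {2,3,4,5,6,7} 15
  if 0:b drops first: 21 orders
  if 1:i drops first: 35 orders
heap linearizations: 56

56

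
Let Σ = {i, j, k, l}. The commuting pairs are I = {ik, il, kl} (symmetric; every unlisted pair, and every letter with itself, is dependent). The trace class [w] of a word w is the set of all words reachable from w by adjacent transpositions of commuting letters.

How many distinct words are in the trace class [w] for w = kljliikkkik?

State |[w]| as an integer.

0(k) covers ∅
1(l) covers ∅
2(j) covers 0:k, 1:l
3(l) covers 2:j
4(i) covers 2:j
5(i) covers 4:i
6(k) covers 2:j
7(k) covers 6:k
8(k) covers 7:k
9(i) covers 5:i
10(k) covers 8:k
floor of heap: 0:k, 1:l
completions by unplaced set U, small U first (add the entries for U minus each lowest piece of U):
  |U|=1: {3}:1  {9}:1  {10}:1
  |U|=2: {3,9}:2  {3,10}:2  {5,9}:1  {8,10}:1  {9,10}:2
  |U|=3: {3,5,9}:3  {3,8,10}:3  {3,9,10}:6  {4,5,9}:1  {5,9,10}:3  {7,8,10}:1  {8,9,10}:3
  |U|=4: {3,4,5,9}:4  {3,5,9,10}:12  {3,7,8,10}:4  {3,8,9,10}:12  {4,5,9,10}:4  {5,8,9,10}:6  {6,7,8,10}:1  {7,8,9,10}:4
  |U|=5: {3,4,5,9,10}:20  {3,5,8,9,10}:30  {3,6,7,8,10}:5  {3,7,8,9,10}:20  {4,5,8,9,10}:10  {5,7,8,9,10}:10  {6,7,8,9,10}:5
  |U|=6: {3,4,5,8,9,10}:60  {3,5,7,8,9,10}:60  {3,6,7,8,9,10}:30  {4,5,7,8,9,10}:20  {5,6,7,8,9,10}:15
  |U|=7: {3,4,5,7,8,9,10}:140  {3,5,6,7,8,9,10}:105  {4,5,6,7,8,9,10}:35
  |U|=8: {3,4,5,6,7,8,9,10}:280
  |U|=9: {2,3,4,5,6,7,8,9,10}:280
  start at 0(k): 280
  start at 1(l): 280
sum over floor = 560

560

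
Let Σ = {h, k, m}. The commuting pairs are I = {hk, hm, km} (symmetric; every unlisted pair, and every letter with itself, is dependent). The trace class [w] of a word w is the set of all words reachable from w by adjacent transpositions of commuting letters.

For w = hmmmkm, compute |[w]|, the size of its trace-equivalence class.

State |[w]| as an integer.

0(h) covers ∅
1(m) covers ∅
2(m) covers 1:m
3(m) covers 2:m
4(k) covers ∅
5(m) covers 3:m
floor of heap: 0:h, 1:m, 4:k
completions by unplaced set U, small U first (add the entries for U minus each lowest piece of U):
  |U|=1: {0}:1  {4}:1  {5}:1
  |U|=2: {0,4}:2  {0,5}:2  {3,5}:1  {4,5}:2
  |U|=3: {0,3,5}:3  {0,4,5}:6  {2,3,5}:1  {3,4,5}:3
  |U|=4: {0,2,3,5}:4  {0,3,4,5}:12  {1,2,3,5}:1  {2,3,4,5}:4
  start at 0(h): 5
  start at 1(m): 20
  start at 4(k): 5
sum over floor = 30

30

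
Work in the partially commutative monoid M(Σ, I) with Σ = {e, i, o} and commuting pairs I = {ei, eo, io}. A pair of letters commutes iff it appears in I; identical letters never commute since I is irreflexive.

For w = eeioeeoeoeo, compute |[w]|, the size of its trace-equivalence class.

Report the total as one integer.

piece 0:e — minimal
piece 1:e rests on {0:e}
piece 2:i — minimal
piece 3:o — minimal
piece 4:e rests on {1:e}
piece 5:e rests on {4:e}
piece 6:o rests on {3:o}
piece 7:e rests on {5:e}
piece 8:o rests on {6:o}
piece 9:e rests on {7:e}
piece 10:o rests on {8:o}
minimal pieces: {0:e, 2:i, 3:o}
ways to finish when only these pieces remain (= sum over removing one remaining piece with nothing left below it):
  1 left: {2}→1  {9}→1  {10}→1
  2 left: {2,9}→2  {2,10}→2  {7,9}→1  {8,10}→1  {9,10}→2
  3 left: {2,7,9}→3  {2,8,10}→3  {2,9,10}→6  {5,7,9}→1  {6,8,10}→1  {7,9,10}→3  {8,9,10}→3
  4 left: {2,5,7,9}→4  {2,6,8,10}→4  {2,7,9,10}→12  {2,8,9,10}→12  {3,6,8,10}→1  {4,5,7,9}→1  {5,7,9,10}→4  {6,8,9,10}→4  {7,8,9,10}→6
  5 left: {1,4,5,7,9}→1  {2,3,6,8,10}→5  {2,4,5,7,9}→5  {2,5,7,9,10}→20  {2,6,8,9,10}→20  {2,7,8,9,10}→30  {3,6,8,9,10}→5  {4,5,7,9,10}→5  {5,7,8,9,10}→10  {6,7,8,9,10}→10
  6 left: {0,1,4,5,7,9}→1  {1,2,4,5,7,9}→6  {1,4,5,7,9,10}→6  {2,3,6,8,9,10}→30  {2,4,5,7,9,10}→30  {2,5,7,8,9,10}→60  {2,6,7,8,9,10}→60  {3,6,7,8,9,10}→15  {4,5,7,8,9,10}→15  {5,6,7,8,9,10}→20
  7 left: {0,1,2,4,5,7,9}→7  {0,1,4,5,7,9,10}→7  {1,2,4,5,7,9,10}→42  {1,4,5,7,8,9,10}→21  {2,3,6,7,8,9,10}→105  {2,4,5,7,8,9,10}→105  {2,5,6,7,8,9,10}→140  {3,5,6,7,8,9,10}→35  {4,5,6,7,8,9,10}→35
  8 left: {0,1,2,4,5,7,9,10}→56  {0,1,4,5,7,8,9,10}→28  {1,2,4,5,7,8,9,10}→168  {1,4,5,6,7,8,9,10}→56  {2,3,5,6,7,8,9,10}→280  {2,4,5,6,7,8,9,10}→280  {3,4,5,6,7,8,9,10}→70
  9 left: {0,1,2,4,5,7,8,9,10}→252  {0,1,4,5,6,7,8,9,10}→84  {1,2,4,5,6,7,8,9,10}→504  {1,3,4,5,6,7,8,9,10}→126  {2,3,4,5,6,7,8,9,10}→630
  placing 0:e first → 1260 extensions
  placing 2:i first → 210 extensions
  placing 3:o first → 840 extensions
total linear extensions = 2310

2310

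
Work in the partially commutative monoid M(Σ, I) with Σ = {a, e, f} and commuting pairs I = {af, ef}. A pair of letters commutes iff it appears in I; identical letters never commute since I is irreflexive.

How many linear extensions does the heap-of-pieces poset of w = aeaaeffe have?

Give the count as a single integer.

28

drop 0:a onto floor
drop 1:e onto {0:a}
drop 2:a onto {1:e}
drop 3:a onto {2:a}
drop 4:e onto {3:a}
drop 5:f onto floor
drop 6:f onto {5:f}
drop 7:e onto {4:e}
ground layer = {0:a, 5:f}
drop-orders for the pieces not yet dropped (sum over which currently-grounded one goes next):
  1 to go: {6} 1  {7} 1
  2 to go: {4,7} 1  {5,6} 1  {6,7} 2
  3 to go: {3,4,7} 1  {4,6,7} 3  {5,6,7} 3
  4 to go: {2,3,4,7} 1  {3,4,6,7} 4  {4,5,6,7} 6
  5 to go: {1,2,3,4,7} 1  {2,3,4,6,7} 5  {3,4,5,6,7} 10
  6 to go: {0,1,2,3,4,7} 1  {1,2,3,4,6,7} 6  {2,3,4,5,6,7} 15
  if 0:a drops first: 21 orders
  if 5:f drops first: 7 orders
heap linearizations: 28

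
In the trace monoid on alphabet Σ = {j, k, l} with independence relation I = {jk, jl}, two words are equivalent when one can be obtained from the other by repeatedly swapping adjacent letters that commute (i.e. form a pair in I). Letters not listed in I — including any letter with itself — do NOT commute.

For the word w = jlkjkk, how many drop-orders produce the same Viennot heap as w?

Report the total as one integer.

#0=j has no predecessor
#1=l has no predecessor
#2=k depends on [1:l]
#3=j depends on [0:j]
#4=k depends on [2:k]
#5=k depends on [4:k]
sources: [0:j, 1:l]
N(rest) = Σ N(rest − s) over sources s of rest; N(one piece) = 1:
  size 1 → [3]=1  [5]=1
  size 2 → [0,3]=1  [3,5]=2  [4,5]=1
  size 3 → [0,3,5]=3  [2,4,5]=1  [3,4,5]=3
  size 4 → [0,3,4,5]=6  [1,2,4,5]=1  [2,3,4,5]=4
  first=0(j) contributes 5
  first=1(l) contributes 10
|[w]| = 15

15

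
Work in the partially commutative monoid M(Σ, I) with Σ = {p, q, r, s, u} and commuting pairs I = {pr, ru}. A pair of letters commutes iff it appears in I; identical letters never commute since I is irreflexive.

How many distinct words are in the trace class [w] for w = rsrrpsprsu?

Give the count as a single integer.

#0=r has no predecessor
#1=s depends on [0:r]
#2=r depends on [1:s]
#3=r depends on [2:r]
#4=p depends on [1:s]
#5=s depends on [3:r, 4:p]
#6=p depends on [5:s]
#7=r depends on [5:s]
#8=s depends on [6:p, 7:r]
#9=u depends on [8:s]
sources: [0:r]
N(rest) = Σ N(rest − s) over sources s of rest; N(one piece) = 1:
  size 1 → [9]=1
  size 2 → [8,9]=1
  size 3 → [6,8,9]=1  [7,8,9]=1
  size 4 → [6,7,8,9]=2
  size 5 → [5,6,7,8,9]=2
  size 6 → [3,5,6,7,8,9]=2  [4,5,6,7,8,9]=2
  size 7 → [2,3,5,6,7,8,9]=2  [3,4,5,6,7,8,9]=4
  size 8 → [2,3,4,5,6,7,8,9]=6
  first=0(r) contributes 6

6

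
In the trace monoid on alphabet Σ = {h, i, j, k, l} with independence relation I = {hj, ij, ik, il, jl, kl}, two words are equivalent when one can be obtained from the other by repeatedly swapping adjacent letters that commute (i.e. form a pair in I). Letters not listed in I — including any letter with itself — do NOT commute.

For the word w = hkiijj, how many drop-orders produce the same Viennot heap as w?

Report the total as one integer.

10

drop 0:h onto floor
drop 1:k onto {0:h}
drop 2:i onto {0:h}
drop 3:i onto {2:i}
drop 4:j onto {1:k}
drop 5:j onto {4:j}
ground layer = {0:h}
drop-orders for the pieces not yet dropped (sum over which currently-grounded one goes next):
  1 to go: {3} 1  {5} 1
  2 to go: {2,3} 1  {3,5} 2  {4,5} 1
  3 to go: {1,4,5} 1  {2,3,5} 3  {3,4,5} 3
  4 to go: {1,3,4,5} 4  {2,3,4,5} 6
  if 0:h drops first: 10 orders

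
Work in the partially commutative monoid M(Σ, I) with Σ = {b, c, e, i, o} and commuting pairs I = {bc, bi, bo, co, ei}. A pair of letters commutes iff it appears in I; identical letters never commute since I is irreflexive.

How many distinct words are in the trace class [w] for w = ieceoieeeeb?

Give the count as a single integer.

12

drop 0:i onto floor
drop 1:e onto floor
drop 2:c onto {0:i, 1:e}
drop 3:e onto {2:c}
drop 4:o onto {3:e}
drop 5:i onto {4:o}
drop 6:e onto {4:o}
drop 7:e onto {6:e}
drop 8:e onto {7:e}
drop 9:e onto {8:e}
drop 10:b onto {9:e}
ground layer = {0:i, 1:e}
drop-orders for the pieces not yet dropped (sum over which currently-grounded one goes next):
  1 to go: {5} 1  {10} 1
  2 to go: {5,10} 2  {9,10} 1
  3 to go: {5,9,10} 3  {8,9,10} 1
  4 to go: {5,8,9,10} 4  {7,8,9,10} 1
  5 to go: {5,7,8,9,10} 5  {6,7,8,9,10} 1
  6 to go: {5,6,7,8,9,10} 6
  7 to go: {4,5,6,7,8,9,10} 6
  8 to go: {3,4,5,6,7,8,9,10} 6
  9 to go: {2,3,4,5,6,7,8,9,10} 6
  if 0:i drops first: 6 orders
  if 1:e drops first: 6 orders
heap linearizations: 12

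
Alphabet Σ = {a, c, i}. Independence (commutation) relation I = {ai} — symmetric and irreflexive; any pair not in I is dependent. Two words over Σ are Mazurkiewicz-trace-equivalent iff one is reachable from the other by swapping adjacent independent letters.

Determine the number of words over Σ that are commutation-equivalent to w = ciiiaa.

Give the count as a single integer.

piece 0:c — minimal
piece 1:i rests on {0:c}
piece 2:i rests on {1:i}
piece 3:i rests on {2:i}
piece 4:a rests on {0:c}
piece 5:a rests on {4:a}
minimal pieces: {0:c}
ways to finish when only these pieces remain (= sum over removing one remaining piece with nothing left below it):
  1 left: {3}→1  {5}→1
  2 left: {2,3}→1  {3,5}→2  {4,5}→1
  3 left: {1,2,3}→1  {2,3,5}→3  {3,4,5}→3
  4 left: {1,2,3,5}→4  {2,3,4,5}→6
  placing 0:c first → 10 extensions

10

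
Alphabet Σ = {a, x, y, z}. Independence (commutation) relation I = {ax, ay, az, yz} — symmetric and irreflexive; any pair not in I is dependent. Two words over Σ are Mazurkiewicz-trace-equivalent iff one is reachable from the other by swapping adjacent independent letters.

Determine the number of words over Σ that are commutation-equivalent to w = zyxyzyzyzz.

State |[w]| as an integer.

70

drop 0:z onto floor
drop 1:y onto floor
drop 2:x onto {0:z, 1:y}
drop 3:y onto {2:x}
drop 4:z onto {2:x}
drop 5:y onto {3:y}
drop 6:z onto {4:z}
drop 7:y onto {5:y}
drop 8:z onto {6:z}
drop 9:z onto {8:z}
ground layer = {0:z, 1:y}
drop-orders for the pieces not yet dropped (sum over which currently-grounded one goes next):
  1 to go: {7} 1  {9} 1
  2 to go: {5,7} 1  {7,9} 2  {8,9} 1
  3 to go: {3,5,7} 1  {5,7,9} 3  {6,8,9} 1  {7,8,9} 3
  4 to go: {3,5,7,9} 4  {4,6,8,9} 1  {5,7,8,9} 6  {6,7,8,9} 4
  5 to go: {3,5,7,8,9} 10  {4,6,7,8,9} 5  {5,6,7,8,9} 10
  6 to go: {3,5,6,7,8,9} 20  {4,5,6,7,8,9} 15
  7 to go: {3,4,5,6,7,8,9} 35
  8 to go: {2,3,4,5,6,7,8,9} 35
  if 0:z drops first: 35 orders
  if 1:y drops first: 35 orders
heap linearizations: 70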